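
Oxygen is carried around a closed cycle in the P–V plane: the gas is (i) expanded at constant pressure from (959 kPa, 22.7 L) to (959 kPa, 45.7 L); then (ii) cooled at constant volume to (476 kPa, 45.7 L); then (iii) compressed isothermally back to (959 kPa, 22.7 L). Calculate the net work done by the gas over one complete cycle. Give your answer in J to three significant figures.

W_net ≈ 6840 J

Leg (i): W = PΔV = (959)(45.7 − 22.7) = 22057 J.
Leg (ii): W = 0.
Leg (iii): W = PᵢVᵢ ln(V_f/Vᵢ) = (21753) ln(22.7/45.7) = -15221 J.
W_net = 22057 − 15221 = 6836 J.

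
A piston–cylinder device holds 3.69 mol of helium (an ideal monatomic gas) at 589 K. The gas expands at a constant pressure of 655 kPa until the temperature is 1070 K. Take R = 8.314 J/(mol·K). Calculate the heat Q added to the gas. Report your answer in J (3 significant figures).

Q ≈ 36900 J

Isobaric: W = nRΔT = (3.69)(8.314)(481) = 14756 J.
ΔU = nCᵥΔT with Cᵥ = 3R/2: ΔU = (3.69)(12.47)(481) = 22135 J.
Q = ΔU + W = 22135 + 14756 = 36891 J.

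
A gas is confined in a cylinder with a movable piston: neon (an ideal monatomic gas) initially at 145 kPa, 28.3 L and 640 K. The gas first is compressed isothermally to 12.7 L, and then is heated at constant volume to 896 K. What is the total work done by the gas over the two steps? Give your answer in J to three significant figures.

Step 1 (isothermal): W = P₁V₁ ln(V₂/V₁) = (4104) ln(12.7/28.3) = -3288 J.
Step 2 (isochoric): W = 0 (constant volume).
W_total = -3288 + 0 = -3288 J.

W_total ≈ -3290 J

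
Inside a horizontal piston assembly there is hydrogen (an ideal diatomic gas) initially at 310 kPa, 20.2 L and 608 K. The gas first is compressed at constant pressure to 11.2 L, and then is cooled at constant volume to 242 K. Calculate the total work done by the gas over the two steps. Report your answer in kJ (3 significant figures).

W_total ≈ -2.79 kJ

Step 1 (isobaric): W = PΔV = (310 kPa)(11.2 − 20.2 L) = -2790 J.
Step 2 (isochoric): W = 0 (constant volume).
W_total = -2790 + 0 = -2790 J.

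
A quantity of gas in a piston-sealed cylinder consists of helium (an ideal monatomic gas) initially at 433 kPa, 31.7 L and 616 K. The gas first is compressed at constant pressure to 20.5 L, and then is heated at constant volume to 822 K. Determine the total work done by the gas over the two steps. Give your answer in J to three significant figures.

W_total ≈ -4850 J

Step 1 (isobaric): W = PΔV = (433 kPa)(20.5 − 31.7 L) = -4850 J.
Step 2 (isochoric): W = 0 (constant volume).
W_total = -4850 + 0 = -4850 J.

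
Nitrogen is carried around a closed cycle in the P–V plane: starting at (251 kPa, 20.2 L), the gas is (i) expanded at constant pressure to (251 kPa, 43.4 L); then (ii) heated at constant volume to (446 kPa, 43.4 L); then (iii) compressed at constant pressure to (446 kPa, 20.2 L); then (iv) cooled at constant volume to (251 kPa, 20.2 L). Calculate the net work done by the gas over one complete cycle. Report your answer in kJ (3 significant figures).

W_net ≈ -4.52 kJ

Constant-volume legs do no work.
W(i) = (251)(43.4 − 20.2) = 5823 J; W(iii) = (446)(20.2 − 43.4) = -10347 J.
W_net = 5823 − 10347 = -4524 J (the counter-clockwise enclosed area).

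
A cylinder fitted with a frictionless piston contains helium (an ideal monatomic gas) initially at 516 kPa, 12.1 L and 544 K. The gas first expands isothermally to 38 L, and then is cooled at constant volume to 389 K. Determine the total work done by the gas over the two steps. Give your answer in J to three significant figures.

W_total ≈ 7150 J

Step 1 (isothermal): W = P₁V₁ ln(V₂/V₁) = (6244) ln(38/12.1) = 7145 J.
Step 2 (isochoric): W = 0 (constant volume).
W_total = 7145 + 0 = 7145 J.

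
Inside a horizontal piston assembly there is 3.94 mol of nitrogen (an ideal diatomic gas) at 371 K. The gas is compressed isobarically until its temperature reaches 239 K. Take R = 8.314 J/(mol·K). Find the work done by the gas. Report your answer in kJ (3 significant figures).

W ≈ -4.32 kJ

Isobaric: W = P ΔV = nR ΔT.
W = (3.94)(8.314)(239 − 371) = -4324 J.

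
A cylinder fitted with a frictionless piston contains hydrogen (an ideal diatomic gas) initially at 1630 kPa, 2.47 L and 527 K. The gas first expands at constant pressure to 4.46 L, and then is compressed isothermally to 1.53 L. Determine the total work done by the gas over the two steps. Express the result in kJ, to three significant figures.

W_total ≈ -4.53 kJ

Step 1 (isobaric): W = PΔV = (1630 kPa)(4.46 − 2.47 L) = 3244 J.
After step 1: P = 1630 kPa, V = 4.46 L, T = 951.6 K.
Step 2 (isothermal): W = P₁V₁ ln(V₂/V₁) = (7270) ln(1.53/4.46) = -7778 J.
W_total = 3244 − 7778 = -4534 J.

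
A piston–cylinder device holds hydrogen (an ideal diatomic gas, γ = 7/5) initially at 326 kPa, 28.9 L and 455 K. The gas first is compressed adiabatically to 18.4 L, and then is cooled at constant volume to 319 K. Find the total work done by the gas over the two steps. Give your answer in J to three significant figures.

Step 1 (adiabatic): W = (P₁V₁ − P₂V₂)/(γ−1) = (9421 − 11286)/0.4 = -4662 J.
Step 2 (isochoric): W = 0 (constant volume).
W_total = -4662 + 0 = -4662 J.

W_total ≈ -4660 J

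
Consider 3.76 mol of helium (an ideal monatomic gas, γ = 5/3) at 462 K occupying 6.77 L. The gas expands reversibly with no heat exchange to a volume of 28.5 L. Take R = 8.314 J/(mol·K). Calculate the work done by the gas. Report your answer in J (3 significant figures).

Adiabatic: TV^(γ−1) = const with γ = 5/3.
T₂ = T₁ (V₁/V₂)^(γ−1) = 462 × (6.77/28.5)^0.667 = 462 × 0.3836 = 177.2 K.
W_by = nCᵥ(T₁ − T₂) = (3.76)(12.47)(462 − 177.2) = 13354 J.

W ≈ 13400 J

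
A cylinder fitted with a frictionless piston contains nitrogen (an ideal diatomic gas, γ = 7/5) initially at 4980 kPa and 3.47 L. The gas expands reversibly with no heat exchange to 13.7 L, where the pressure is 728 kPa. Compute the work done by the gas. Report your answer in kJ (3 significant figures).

Adiabatic: W = (P₁V₁ − P₂V₂)/(γ − 1) with γ = 7/5.
P₁V₁ = 17281 J, P₂V₂ = 9974 J.
W = (17281 − 9974) / 0.4 = 18268 J.

W ≈ 18.3 kJ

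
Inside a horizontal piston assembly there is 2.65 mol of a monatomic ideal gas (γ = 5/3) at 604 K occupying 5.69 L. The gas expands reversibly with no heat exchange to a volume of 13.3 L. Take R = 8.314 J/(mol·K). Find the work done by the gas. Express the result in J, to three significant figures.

Adiabatic: TV^(γ−1) = const with γ = 5/3.
T₂ = T₁ (V₁/V₂)^(γ−1) = 604 × (5.69/13.3)^0.667 = 604 × 0.5678 = 342.9 K.
W_by = nCᵥ(T₁ − T₂) = (2.65)(12.47)(604 − 342.9) = 8628 J.

W ≈ 8630 J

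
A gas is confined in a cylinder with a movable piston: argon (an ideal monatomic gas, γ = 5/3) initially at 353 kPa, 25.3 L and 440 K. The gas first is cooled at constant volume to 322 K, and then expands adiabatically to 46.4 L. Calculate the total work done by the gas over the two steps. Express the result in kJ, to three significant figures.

Step 1 (isochoric): W = 0 (constant volume).
After step 1: P = 258.3 kPa (V unchanged).
Step 2 (adiabatic): W = (P₁V₁ − P₂V₂)/(γ−1) = (6536 − 4362)/0.667 = 3260 J.
W_total = 0 + 3260 = 3260 J.

W_total ≈ 3.26 kJ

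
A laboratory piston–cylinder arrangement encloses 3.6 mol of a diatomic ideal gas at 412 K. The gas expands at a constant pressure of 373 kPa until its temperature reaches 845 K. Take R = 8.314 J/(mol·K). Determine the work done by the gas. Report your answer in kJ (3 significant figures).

W ≈ 13.0 kJ

Isobaric: W = P ΔV = nR ΔT.
W = (3.6)(8.314)(845 − 412) = 12960 J.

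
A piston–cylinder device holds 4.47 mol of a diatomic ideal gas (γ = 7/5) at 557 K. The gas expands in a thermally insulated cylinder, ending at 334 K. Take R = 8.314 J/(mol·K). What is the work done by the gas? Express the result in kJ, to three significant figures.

Adiabatic ⇒ Q = 0, so W_by = −ΔU = nCᵥ(T₁ − T₂).
Cᵥ = 5R/2 = 20.79 J/(mol·K).
W = (4.47)(20.79)(557 − 334) = 20719 J.

W ≈ 20.7 kJ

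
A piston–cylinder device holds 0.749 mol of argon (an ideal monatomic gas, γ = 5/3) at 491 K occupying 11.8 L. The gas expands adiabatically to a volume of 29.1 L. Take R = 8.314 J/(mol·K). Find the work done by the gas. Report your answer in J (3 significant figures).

W ≈ 2070 J

Adiabatic: TV^(γ−1) = const with γ = 5/3.
T₂ = T₁ (V₁/V₂)^(γ−1) = 491 × (11.8/29.1)^0.667 = 491 × 0.5478 = 269 K.
W_by = nCᵥ(T₁ − T₂) = (0.749)(12.47)(491 − 269) = 2074 J.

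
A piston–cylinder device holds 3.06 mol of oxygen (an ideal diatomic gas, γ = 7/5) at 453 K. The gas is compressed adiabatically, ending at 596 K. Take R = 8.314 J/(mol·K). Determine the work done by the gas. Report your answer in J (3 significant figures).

W ≈ -9100 J

Adiabatic ⇒ Q = 0, so W_by = −ΔU = nCᵥ(T₁ − T₂).
Cᵥ = 5R/2 = 20.79 J/(mol·K).
W = (3.06)(20.79)(453 − 596) = -9095 J.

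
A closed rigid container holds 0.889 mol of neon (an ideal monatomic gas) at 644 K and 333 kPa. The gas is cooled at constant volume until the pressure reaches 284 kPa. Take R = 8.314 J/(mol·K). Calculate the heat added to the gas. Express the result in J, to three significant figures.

Constant volume ⇒ W = 0, so Q = ΔU = nCᵥΔT with Cᵥ = 3R/2 = 12.47 J/(mol·K).
At constant V, T₂/T₁ = P₂/P₁ ⇒ ΔT = T₁(P₂/P₁ − 1) = 644·(284/333 − 1) = -94.76 K.
ΔU = (0.889)(12.47)(-94.76) = -1051 J.

Q ≈ -1050 J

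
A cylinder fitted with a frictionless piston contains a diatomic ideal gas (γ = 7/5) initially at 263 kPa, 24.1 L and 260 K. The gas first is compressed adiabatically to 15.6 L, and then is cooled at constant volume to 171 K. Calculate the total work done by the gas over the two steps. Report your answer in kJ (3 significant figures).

W_total ≈ -3.01 kJ

Step 1 (adiabatic): W = (P₁V₁ − P₂V₂)/(γ−1) = (6338 − 7543)/0.4 = -3011 J.
Step 2 (isochoric): W = 0 (constant volume).
W_total = -3011 + 0 = -3011 J.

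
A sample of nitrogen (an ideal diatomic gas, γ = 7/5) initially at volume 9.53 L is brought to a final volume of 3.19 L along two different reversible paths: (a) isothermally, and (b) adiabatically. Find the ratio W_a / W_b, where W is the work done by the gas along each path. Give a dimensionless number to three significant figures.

Path (a) isothermal: W = P₁V₁ ln(V₂/V₁) → W_a/(P₁V₁) = -1.094.
Path (b) adiabatic: W = P₁V₁(1 − (V₁/V₂)^(γ−1))/(γ−1) → W_b/(P₁V₁) = -1.373.
W_a / W_b = -1.094 / -1.373 = 0.797.

W_a / W_b ≈ 0.797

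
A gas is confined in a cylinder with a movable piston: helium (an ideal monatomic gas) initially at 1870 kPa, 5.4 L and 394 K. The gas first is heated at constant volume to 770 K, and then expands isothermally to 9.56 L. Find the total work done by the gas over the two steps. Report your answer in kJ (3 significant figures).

Step 1 (isochoric): W = 0 (constant volume).
After step 1: P = 3655 kPa (V unchanged).
Step 2 (isothermal): W = P₁V₁ ln(V₂/V₁) = (19735) ln(9.56/5.4) = 11272 J.
W_total = 0 + 11272 = 11272 J.

W_total ≈ 11.3 kJ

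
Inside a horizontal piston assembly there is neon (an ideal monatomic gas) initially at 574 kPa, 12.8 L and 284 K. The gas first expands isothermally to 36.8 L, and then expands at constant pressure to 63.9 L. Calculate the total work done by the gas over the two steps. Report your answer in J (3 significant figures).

Step 1 (isothermal): W = P₁V₁ ln(V₂/V₁) = (7347) ln(36.8/12.8) = 7759 J.
After step 1: P = 199.7 kPa, V = 36.8 L, T = 284 K.
Step 2 (isobaric): W = PΔV = (199.7 kPa)(63.9 − 36.8 L) = 5411 J.
W_total = 7759 + 5411 = 13170 J.

W_total ≈ 13200 J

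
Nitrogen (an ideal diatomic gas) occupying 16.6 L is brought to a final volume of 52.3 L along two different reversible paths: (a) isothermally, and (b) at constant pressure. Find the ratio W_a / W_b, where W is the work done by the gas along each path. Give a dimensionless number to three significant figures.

W_a / W_b ≈ 0.534

Path (a) isothermal: W = P₁V₁ ln(V₂/V₁) → W_a/(P₁V₁) = 1.148.
Path (b) isobaric: W = P₁(V₂ − V₁) → W_b/(P₁V₁) = 2.151.
W_a / W_b = 1.148 / 2.151 = 0.5336.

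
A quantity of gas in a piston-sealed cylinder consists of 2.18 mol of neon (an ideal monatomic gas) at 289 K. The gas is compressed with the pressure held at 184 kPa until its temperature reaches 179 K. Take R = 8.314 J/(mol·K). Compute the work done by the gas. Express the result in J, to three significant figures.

W ≈ -1990 J

Isobaric: W = P ΔV = nR ΔT.
W = (2.18)(8.314)(179 − 289) = -1994 J.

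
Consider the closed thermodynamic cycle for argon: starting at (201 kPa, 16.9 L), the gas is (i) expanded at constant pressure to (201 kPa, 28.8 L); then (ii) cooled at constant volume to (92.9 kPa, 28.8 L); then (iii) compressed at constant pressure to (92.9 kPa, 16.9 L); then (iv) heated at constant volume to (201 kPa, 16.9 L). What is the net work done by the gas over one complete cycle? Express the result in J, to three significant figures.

Constant-volume legs do no work.
W(i) = (201)(28.8 − 16.9) = 2392 J; W(iii) = (92.9)(16.9 − 28.8) = -1106 J.
W_net = 2392 − 1106 = 1286 J (the clockwise enclosed area).

W_net ≈ 1290 J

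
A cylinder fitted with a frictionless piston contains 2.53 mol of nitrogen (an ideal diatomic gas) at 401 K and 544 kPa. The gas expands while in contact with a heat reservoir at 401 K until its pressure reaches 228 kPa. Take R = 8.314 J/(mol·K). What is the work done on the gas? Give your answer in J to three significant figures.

Isothermal process: W = nRT ln(V₂/V₁) = nRT ln(P₁/P₂).
W = (2.53)(8.314)(401) × ln(544/228)
  = 8435 × ln(2.386) = 8435 × 0.8696
W_by_gas = 7335 J; work on gas = −W_by = -7335 J.

W ≈ -7330 J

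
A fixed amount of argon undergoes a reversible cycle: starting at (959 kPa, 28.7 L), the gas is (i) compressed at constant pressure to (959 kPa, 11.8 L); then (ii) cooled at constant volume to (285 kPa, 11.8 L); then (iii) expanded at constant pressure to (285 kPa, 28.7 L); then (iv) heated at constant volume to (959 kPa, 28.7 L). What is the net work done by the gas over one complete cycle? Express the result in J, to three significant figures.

W_net ≈ -11400 J

Constant-volume legs do no work.
W(i) = (959)(11.8 − 28.7) = -16207 J; W(iii) = (285)(28.7 − 11.8) = 4816 J.
W_net = -16207 + 4816 = -11391 J (the counter-clockwise enclosed area).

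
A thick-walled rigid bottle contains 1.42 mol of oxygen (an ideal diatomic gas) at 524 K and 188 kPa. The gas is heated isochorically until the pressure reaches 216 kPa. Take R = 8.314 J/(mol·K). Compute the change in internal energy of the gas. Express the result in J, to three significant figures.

ΔU ≈ 2300 J

Constant volume ⇒ W = 0, so Q = ΔU = nCᵥΔT with Cᵥ = 5R/2 = 20.79 J/(mol·K).
At constant V, T₂/T₁ = P₂/P₁ ⇒ ΔT = T₁(P₂/P₁ − 1) = 524·(216/188 − 1) = 78.04 K.
ΔU = (1.42)(20.79)(78.04) = 2303 J.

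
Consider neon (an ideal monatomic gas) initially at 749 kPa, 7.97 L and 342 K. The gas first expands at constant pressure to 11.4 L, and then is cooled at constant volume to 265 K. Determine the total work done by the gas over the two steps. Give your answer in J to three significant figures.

W_total ≈ 2570 J

Step 1 (isobaric): W = PΔV = (749 kPa)(11.4 − 7.97 L) = 2569 J.
Step 2 (isochoric): W = 0 (constant volume).
W_total = 2569 + 0 = 2569 J.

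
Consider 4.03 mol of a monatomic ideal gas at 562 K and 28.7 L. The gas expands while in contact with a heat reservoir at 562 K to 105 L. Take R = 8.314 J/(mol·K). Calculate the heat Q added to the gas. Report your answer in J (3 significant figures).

Isothermal ⇒ ΔU = 0, so Q = W = nRT ln(V₂/V₁).
Q = (4.03)(8.314)(562) ln(105/28.7) = 18830 × 1.297 = 24424 J.

Q ≈ 24400 J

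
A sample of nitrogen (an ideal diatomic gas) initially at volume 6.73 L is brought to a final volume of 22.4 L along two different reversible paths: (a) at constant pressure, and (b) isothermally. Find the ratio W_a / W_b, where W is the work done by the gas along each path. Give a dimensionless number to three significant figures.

W_a / W_b ≈ 1.94

Path (a) isobaric: W = P₁(V₂ − V₁) → W_a/(P₁V₁) = 2.328.
Path (b) isothermal: W = P₁V₁ ln(V₂/V₁) → W_b/(P₁V₁) = 1.202.
W_a / W_b = 2.328 / 1.202 = 1.936.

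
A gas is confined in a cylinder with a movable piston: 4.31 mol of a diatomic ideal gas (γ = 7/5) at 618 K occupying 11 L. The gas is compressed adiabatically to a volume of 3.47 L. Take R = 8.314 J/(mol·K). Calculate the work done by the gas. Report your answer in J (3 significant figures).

Adiabatic: TV^(γ−1) = const with γ = 7/5.
T₂ = T₁ (V₁/V₂)^(γ−1) = 618 × (11/3.47)^0.4 = 618 × 1.586 = 980.4 K.
W_by = nCᵥ(T₁ − T₂) = (4.31)(20.79)(618 − 980.4) = -32467 J.

W ≈ -32500 J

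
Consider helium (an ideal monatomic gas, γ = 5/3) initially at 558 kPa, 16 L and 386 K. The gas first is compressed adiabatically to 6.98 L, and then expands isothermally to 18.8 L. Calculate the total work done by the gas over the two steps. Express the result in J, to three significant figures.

Step 1 (adiabatic): W = (P₁V₁ − P₂V₂)/(γ−1) = (8928 − 15521)/0.667 = -9890 J.
After step 1: P = 2224 kPa, V = 6.98 L, T = 671.1 K.
Step 2 (isothermal): W = P₁V₁ ln(V₂/V₁) = (15521) ln(18.8/6.98) = 15379 J.
W_total = -9890 + 15379 = 5489 J.

W_total ≈ 5490 J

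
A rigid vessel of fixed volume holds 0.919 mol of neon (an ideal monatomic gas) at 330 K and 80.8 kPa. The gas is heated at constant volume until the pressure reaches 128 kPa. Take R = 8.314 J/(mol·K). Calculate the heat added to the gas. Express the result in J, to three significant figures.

Q ≈ 2210 J

Constant volume ⇒ W = 0, so Q = ΔU = nCᵥΔT with Cᵥ = 3R/2 = 12.47 J/(mol·K).
At constant V, T₂/T₁ = P₂/P₁ ⇒ ΔT = T₁(P₂/P₁ − 1) = 330·(128/80.8 − 1) = 192.8 K.
ΔU = (0.919)(12.47)(192.8) = 2209 J.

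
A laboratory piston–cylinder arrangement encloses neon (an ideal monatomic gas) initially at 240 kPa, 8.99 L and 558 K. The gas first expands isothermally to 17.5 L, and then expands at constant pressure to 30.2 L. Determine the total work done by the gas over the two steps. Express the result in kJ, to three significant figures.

W_total ≈ 3.00 kJ

Step 1 (isothermal): W = P₁V₁ ln(V₂/V₁) = (2158) ln(17.5/8.99) = 1437 J.
After step 1: P = 123.3 kPa, V = 17.5 L, T = 558 K.
Step 2 (isobaric): W = PΔV = (123.3 kPa)(30.2 − 17.5 L) = 1566 J.
W_total = 1437 + 1566 = 3003 J.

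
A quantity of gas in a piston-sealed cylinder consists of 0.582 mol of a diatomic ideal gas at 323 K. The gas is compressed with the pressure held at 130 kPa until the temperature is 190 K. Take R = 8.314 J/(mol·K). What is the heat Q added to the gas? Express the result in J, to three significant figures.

Q ≈ -2250 J

Isobaric: W = nRΔT = (0.582)(8.314)(-133) = -643.6 J.
ΔU = nCᵥΔT with Cᵥ = 5R/2: ΔU = (0.582)(20.79)(-133) = -1609 J.
Q = ΔU + W = -1609 − 643.6 = -2252 J.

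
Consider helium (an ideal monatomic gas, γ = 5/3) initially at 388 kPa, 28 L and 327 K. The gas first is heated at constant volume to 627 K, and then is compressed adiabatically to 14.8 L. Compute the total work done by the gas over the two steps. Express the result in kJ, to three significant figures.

Step 1 (isochoric): W = 0 (constant volume).
After step 1: P = 744 kPa (V unchanged).
Step 2 (adiabatic): W = (P₁V₁ − P₂V₂)/(γ−1) = (20831 − 31864)/0.667 = -16550 J.
W_total = 0 − 16550 = -16550 J.

W_total ≈ -16.6 kJ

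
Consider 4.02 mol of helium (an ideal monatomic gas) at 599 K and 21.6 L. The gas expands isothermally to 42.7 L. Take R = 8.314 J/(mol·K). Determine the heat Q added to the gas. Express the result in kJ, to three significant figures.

Q ≈ 13.6 kJ

Isothermal ⇒ ΔU = 0, so Q = W = nRT ln(V₂/V₁).
Q = (4.02)(8.314)(599) ln(42.7/21.6) = 20020 × 0.6815 = 13644 J.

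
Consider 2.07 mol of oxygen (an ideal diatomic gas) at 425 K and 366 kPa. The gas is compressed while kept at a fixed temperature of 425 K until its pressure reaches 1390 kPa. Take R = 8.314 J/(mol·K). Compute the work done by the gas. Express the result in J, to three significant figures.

Isothermal process: W = nRT ln(V₂/V₁) = nRT ln(P₁/P₂).
W = (2.07)(8.314)(425) × ln(366/1390)
  = 7314 × ln(0.2633) = 7314 × -1.334
W_by_gas = -9760 J.

W ≈ -9760 J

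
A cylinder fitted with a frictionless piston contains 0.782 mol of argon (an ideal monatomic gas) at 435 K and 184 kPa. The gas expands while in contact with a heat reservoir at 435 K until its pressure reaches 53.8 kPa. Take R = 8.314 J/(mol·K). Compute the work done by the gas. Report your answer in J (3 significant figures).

Isothermal process: W = nRT ln(V₂/V₁) = nRT ln(P₁/P₂).
W = (0.782)(8.314)(435) × ln(184/53.8)
  = 2828 × ln(3.42) = 2828 × 1.23
W_by_gas = 3478 J.

W ≈ 3480 J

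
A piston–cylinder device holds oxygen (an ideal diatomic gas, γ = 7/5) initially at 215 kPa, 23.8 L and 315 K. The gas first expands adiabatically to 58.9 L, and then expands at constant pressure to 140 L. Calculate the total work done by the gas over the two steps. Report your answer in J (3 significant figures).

Step 1 (adiabatic): W = (P₁V₁ − P₂V₂)/(γ−1) = (5117 − 3561)/0.4 = 3889 J.
After step 1: P = 60.46 kPa, V = 58.9 L, T = 219.2 K.
Step 2 (isobaric): W = PΔV = (60.46 kPa)(140 − 58.9 L) = 4903 J.
W_total = 3889 + 4903 = 8793 J.

W_total ≈ 8790 J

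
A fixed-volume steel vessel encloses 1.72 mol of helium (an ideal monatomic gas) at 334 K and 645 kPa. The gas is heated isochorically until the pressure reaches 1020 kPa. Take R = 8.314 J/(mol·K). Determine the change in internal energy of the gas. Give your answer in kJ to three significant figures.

Constant volume ⇒ W = 0, so Q = ΔU = nCᵥΔT with Cᵥ = 3R/2 = 12.47 J/(mol·K).
At constant V, T₂/T₁ = P₂/P₁ ⇒ ΔT = T₁(P₂/P₁ − 1) = 334·(1020/645 − 1) = 194.2 K.
ΔU = (1.72)(12.47)(194.2) = 4165 J.

ΔU ≈ 4.17 kJ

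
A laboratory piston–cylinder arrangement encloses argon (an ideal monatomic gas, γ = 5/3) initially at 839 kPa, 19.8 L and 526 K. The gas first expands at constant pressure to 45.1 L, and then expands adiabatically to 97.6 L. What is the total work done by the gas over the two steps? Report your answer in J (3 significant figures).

Step 1 (isobaric): W = PΔV = (839 kPa)(45.1 − 19.8 L) = 21227 J.
After step 1: P = 839 kPa, V = 45.1 L, T = 1198 K.
Step 2 (adiabatic): W = (P₁V₁ − P₂V₂)/(γ−1) = (37839 − 22616)/0.667 = 22834 J.
W_total = 21227 + 22834 = 44060 J.

W_total ≈ 44100 J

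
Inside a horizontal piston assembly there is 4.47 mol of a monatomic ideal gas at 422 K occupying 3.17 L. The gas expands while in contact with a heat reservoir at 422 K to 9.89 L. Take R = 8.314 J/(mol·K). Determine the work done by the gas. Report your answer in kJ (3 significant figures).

Isothermal: W = nRT ln(V₂/V₁).
W = (4.47)(8.314)(422) × ln(9.89/3.17)
  = 15683 × 1.138
W_by_gas = 17844 J.

W ≈ 17.8 kJ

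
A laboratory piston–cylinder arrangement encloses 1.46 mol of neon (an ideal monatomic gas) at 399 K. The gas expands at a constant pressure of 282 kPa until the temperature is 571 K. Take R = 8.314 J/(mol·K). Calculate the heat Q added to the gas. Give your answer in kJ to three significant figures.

Q ≈ 5.22 kJ

Isobaric: W = nRΔT = (1.46)(8.314)(172) = 2088 J.
ΔU = nCᵥΔT with Cᵥ = 3R/2: ΔU = (1.46)(12.47)(172) = 3132 J.
Q = ΔU + W = 3132 + 2088 = 5220 J.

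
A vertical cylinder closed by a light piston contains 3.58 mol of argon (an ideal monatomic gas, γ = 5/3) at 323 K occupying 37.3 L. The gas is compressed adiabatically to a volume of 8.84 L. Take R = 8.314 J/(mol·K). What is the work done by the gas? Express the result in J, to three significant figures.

Adiabatic: TV^(γ−1) = const with γ = 5/3.
T₂ = T₁ (V₁/V₂)^(γ−1) = 323 × (37.3/8.84)^0.667 = 323 × 2.611 = 843.4 K.
W_by = nCᵥ(T₁ − T₂) = (3.58)(12.47)(323 − 843.4) = -23234 J.

W ≈ -23200 J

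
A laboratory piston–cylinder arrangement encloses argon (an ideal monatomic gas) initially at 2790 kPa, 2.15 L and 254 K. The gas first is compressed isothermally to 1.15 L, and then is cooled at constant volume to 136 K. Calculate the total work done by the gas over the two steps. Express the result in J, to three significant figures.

Step 1 (isothermal): W = P₁V₁ ln(V₂/V₁) = (5998) ln(1.15/2.15) = -3753 J.
Step 2 (isochoric): W = 0 (constant volume).
W_total = -3753 + 0 = -3753 J.

W_total ≈ -3750 J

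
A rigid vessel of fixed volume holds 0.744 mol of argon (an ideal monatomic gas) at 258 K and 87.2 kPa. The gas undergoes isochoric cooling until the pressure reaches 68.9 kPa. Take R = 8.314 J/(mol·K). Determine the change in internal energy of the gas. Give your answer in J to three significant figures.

ΔU ≈ -502 J

Constant volume ⇒ W = 0, so Q = ΔU = nCᵥΔT with Cᵥ = 3R/2 = 12.47 J/(mol·K).
At constant V, T₂/T₁ = P₂/P₁ ⇒ ΔT = T₁(P₂/P₁ − 1) = 258·(68.9/87.2 − 1) = -54.14 K.
ΔU = (0.744)(12.47)(-54.14) = -502.4 J.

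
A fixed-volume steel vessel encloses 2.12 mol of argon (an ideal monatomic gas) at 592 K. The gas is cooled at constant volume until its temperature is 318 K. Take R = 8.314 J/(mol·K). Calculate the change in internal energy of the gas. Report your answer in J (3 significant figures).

Constant volume ⇒ W = 0, so Q = ΔU = nCᵥΔT with Cᵥ = 3R/2 = 12.47 J/(mol·K).
ΔU = (2.12)(12.47)(318 − 592) = -7244 J.

ΔU ≈ -7240 J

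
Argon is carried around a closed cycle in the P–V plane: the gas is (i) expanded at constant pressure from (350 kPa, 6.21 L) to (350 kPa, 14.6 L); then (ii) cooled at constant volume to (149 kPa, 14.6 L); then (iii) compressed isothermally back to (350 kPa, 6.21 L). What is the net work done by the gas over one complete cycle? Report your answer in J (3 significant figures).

W_net ≈ 1080 J

Leg (i): W = PΔV = (350)(14.6 − 6.21) = 2936 J.
Leg (ii): W = 0.
Leg (iii): W = PᵢVᵢ ln(V_f/Vᵢ) = (2175) ln(6.21/14.6) = -1860 J.
W_net = 2936 − 1860 = 1077 J.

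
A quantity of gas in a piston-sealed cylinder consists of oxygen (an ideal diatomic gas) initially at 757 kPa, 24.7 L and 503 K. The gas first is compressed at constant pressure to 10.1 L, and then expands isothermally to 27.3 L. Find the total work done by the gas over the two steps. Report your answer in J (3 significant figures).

W_total ≈ -3450 J

Step 1 (isobaric): W = PΔV = (757 kPa)(10.1 − 24.7 L) = -11052 J.
After step 1: P = 757 kPa, V = 10.1 L, T = 205.7 K.
Step 2 (isothermal): W = P₁V₁ ln(V₂/V₁) = (7646) ln(27.3/10.1) = 7603 J.
W_total = -11052 + 7603 = -3450 J.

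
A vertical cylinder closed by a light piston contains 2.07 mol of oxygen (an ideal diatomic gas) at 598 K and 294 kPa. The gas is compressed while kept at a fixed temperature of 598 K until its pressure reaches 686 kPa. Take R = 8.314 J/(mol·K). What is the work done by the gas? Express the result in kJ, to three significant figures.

Isothermal process: W = nRT ln(V₂/V₁) = nRT ln(P₁/P₂).
W = (2.07)(8.314)(598) × ln(294/686)
  = 10292 × ln(0.4286) = 10292 × -0.8473
W_by_gas = -8720 J.

W ≈ -8.72 kJ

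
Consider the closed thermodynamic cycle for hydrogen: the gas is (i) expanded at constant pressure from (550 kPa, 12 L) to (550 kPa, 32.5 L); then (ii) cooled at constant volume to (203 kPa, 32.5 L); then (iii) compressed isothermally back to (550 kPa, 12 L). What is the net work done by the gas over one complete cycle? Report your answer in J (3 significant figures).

W_net ≈ 4700 J

Leg (i): W = PΔV = (550)(32.5 − 12) = 11275 J.
Leg (ii): W = 0.
Leg (iii): W = PᵢVᵢ ln(V_f/Vᵢ) = (6598) ln(12/32.5) = -6573 J.
W_net = 11275 − 6573 = 4702 J.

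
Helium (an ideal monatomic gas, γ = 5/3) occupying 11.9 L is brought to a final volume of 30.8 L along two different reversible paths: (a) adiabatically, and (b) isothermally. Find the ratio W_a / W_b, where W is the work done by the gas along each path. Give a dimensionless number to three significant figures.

W_a / W_b ≈ 0.741

Path (a) adiabatic: W = P₁V₁(1 − (V₁/V₂)^(γ−1))/(γ−1) → W_a/(P₁V₁) = 0.7043.
Path (b) isothermal: W = P₁V₁ ln(V₂/V₁) → W_b/(P₁V₁) = 0.951.
W_a / W_b = 0.7043 / 0.951 = 0.7406.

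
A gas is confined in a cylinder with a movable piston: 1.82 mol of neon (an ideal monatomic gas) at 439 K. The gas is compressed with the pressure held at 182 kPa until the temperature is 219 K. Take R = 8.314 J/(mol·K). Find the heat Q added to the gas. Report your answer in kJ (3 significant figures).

Q ≈ -8.32 kJ

Isobaric: W = nRΔT = (1.82)(8.314)(-220) = -3329 J.
ΔU = nCᵥΔT with Cᵥ = 3R/2: ΔU = (1.82)(12.47)(-220) = -4993 J.
Q = ΔU + W = -4993 − 3329 = -8322 J.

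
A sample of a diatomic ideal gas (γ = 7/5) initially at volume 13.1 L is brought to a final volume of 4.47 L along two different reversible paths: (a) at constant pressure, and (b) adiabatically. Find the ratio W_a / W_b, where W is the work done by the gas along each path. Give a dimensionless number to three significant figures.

Path (a) isobaric: W = P₁(V₂ − V₁) → W_a/(P₁V₁) = -0.6588.
Path (b) adiabatic: W = P₁V₁(1 − (V₁/V₂)^(γ−1))/(γ−1) → W_b/(P₁V₁) = -1.343.
W_a / W_b = -0.6588 / -1.343 = 0.4903.

W_a / W_b ≈ 0.490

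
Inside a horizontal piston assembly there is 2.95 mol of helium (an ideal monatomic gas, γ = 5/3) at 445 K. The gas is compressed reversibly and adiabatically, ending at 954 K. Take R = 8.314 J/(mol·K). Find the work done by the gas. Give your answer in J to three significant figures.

Adiabatic ⇒ Q = 0, so W_by = −ΔU = nCᵥ(T₁ − T₂).
Cᵥ = 3R/2 = 12.47 J/(mol·K).
W = (2.95)(12.47)(445 − 954) = -18726 J.

W ≈ -18700 J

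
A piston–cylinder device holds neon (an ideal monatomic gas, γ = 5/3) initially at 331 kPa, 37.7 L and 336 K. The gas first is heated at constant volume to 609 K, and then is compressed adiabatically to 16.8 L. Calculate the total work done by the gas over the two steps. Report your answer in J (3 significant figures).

Step 1 (isochoric): W = 0 (constant volume).
After step 1: P = 599.9 kPa (V unchanged).
Step 2 (adiabatic): W = (P₁V₁ − P₂V₂)/(γ−1) = (22618 − 38768)/0.667 = -24225 J.
W_total = 0 − 24225 = -24225 J.

W_total ≈ -24200 J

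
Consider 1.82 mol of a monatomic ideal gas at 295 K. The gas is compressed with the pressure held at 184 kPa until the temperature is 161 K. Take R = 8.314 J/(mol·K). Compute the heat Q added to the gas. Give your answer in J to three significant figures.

Isobaric: W = nRΔT = (1.82)(8.314)(-134) = -2028 J.
ΔU = nCᵥΔT with Cᵥ = 3R/2: ΔU = (1.82)(12.47)(-134) = -3041 J.
Q = ΔU + W = -3041 − 2028 = -5069 J.

Q ≈ -5070 J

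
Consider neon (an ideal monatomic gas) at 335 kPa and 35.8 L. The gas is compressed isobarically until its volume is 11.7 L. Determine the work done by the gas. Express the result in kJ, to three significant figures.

W ≈ -8.07 kJ

Isobaric: W = P ΔV.
W = (335 kPa)(11.7 − 35.8 L) = (335)(-24.1) = -8073 J.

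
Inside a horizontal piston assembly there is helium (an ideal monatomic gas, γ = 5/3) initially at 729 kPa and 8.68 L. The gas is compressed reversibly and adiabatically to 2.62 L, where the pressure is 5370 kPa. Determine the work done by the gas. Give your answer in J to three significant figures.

W ≈ -11600 J

Adiabatic: W = (P₁V₁ − P₂V₂)/(γ − 1) with γ = 5/3.
P₁V₁ = 6328 J, P₂V₂ = 14069 J.
W = (6328 − 14069) / 0.6667 = -11613 J.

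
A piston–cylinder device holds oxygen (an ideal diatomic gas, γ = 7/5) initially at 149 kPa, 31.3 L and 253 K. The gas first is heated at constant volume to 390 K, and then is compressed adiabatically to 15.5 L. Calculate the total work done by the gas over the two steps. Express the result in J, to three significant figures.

W_total ≈ -5830 J

Step 1 (isochoric): W = 0 (constant volume).
After step 1: P = 229.7 kPa (V unchanged).
Step 2 (adiabatic): W = (P₁V₁ − P₂V₂)/(γ−1) = (7189 − 9523)/0.4 = -5834 J.
W_total = 0 − 5834 = -5834 J.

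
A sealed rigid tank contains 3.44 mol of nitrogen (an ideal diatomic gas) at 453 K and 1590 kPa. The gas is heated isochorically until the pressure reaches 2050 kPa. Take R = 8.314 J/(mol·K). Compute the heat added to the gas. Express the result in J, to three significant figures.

Q ≈ 9370 J

Constant volume ⇒ W = 0, so Q = ΔU = nCᵥΔT with Cᵥ = 5R/2 = 20.79 J/(mol·K).
At constant V, T₂/T₁ = P₂/P₁ ⇒ ΔT = T₁(P₂/P₁ − 1) = 453·(2050/1590 − 1) = 131.1 K.
ΔU = (3.44)(20.79)(131.1) = 9371 J.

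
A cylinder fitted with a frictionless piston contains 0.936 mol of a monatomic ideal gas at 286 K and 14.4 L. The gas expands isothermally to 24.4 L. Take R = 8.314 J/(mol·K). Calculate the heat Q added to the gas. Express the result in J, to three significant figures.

Q ≈ 1170 J

Isothermal ⇒ ΔU = 0, so Q = W = nRT ln(V₂/V₁).
Q = (0.936)(8.314)(286) ln(24.4/14.4) = 2226 × 0.5274 = 1174 J.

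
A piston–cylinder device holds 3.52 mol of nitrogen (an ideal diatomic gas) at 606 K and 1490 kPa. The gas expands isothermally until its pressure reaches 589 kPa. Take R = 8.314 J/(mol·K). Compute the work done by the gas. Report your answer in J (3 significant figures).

W ≈ 16500 J

Isothermal process: W = nRT ln(V₂/V₁) = nRT ln(P₁/P₂).
W = (3.52)(8.314)(606) × ln(1490/589)
  = 17735 × ln(2.53) = 17735 × 0.9281
W_by_gas = 16460 J.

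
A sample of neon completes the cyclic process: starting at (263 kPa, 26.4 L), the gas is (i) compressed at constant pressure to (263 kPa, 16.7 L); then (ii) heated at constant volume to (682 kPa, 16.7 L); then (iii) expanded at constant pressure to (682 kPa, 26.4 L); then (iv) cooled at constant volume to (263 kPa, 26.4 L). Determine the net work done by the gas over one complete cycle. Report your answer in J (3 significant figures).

Constant-volume legs do no work.
W(i) = (263)(16.7 − 26.4) = -2551 J; W(iii) = (682)(26.4 − 16.7) = 6615 J.
W_net = -2551 + 6615 = 4064 J (the clockwise enclosed area).

W_net ≈ 4060 J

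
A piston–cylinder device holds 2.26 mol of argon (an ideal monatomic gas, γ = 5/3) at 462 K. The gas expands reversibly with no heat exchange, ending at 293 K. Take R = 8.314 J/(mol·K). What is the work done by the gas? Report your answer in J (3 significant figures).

W ≈ 4760 J

Adiabatic ⇒ Q = 0, so W_by = −ΔU = nCᵥ(T₁ − T₂).
Cᵥ = 3R/2 = 12.47 J/(mol·K).
W = (2.26)(12.47)(462 − 293) = 4763 J.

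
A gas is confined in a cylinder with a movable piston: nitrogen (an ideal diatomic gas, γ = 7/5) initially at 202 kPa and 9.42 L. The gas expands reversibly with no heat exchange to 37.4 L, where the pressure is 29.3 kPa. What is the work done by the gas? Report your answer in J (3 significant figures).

Adiabatic: W = (P₁V₁ − P₂V₂)/(γ − 1) with γ = 7/5.
P₁V₁ = 1903 J, P₂V₂ = 1096 J.
W = (1903 − 1096) / 0.4 = 2018 J.

W ≈ 2020 J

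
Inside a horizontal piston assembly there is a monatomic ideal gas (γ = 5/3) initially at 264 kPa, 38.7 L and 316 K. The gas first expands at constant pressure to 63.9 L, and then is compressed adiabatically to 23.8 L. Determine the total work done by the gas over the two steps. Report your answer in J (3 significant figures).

Step 1 (isobaric): W = PΔV = (264 kPa)(63.9 − 38.7 L) = 6653 J.
After step 1: P = 264 kPa, V = 63.9 L, T = 521.8 K.
Step 2 (adiabatic): W = (P₁V₁ − P₂V₂)/(γ−1) = (16870 − 32588)/0.667 = -23577 J.
W_total = 6653 − 23577 = -16924 J.

W_total ≈ -16900 J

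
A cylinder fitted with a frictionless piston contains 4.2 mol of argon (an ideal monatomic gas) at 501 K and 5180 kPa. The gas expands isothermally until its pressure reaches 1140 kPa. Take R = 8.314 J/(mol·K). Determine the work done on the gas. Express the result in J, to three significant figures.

W ≈ -26500 J

Isothermal process: W = nRT ln(V₂/V₁) = nRT ln(P₁/P₂).
W = (4.2)(8.314)(501) × ln(5180/1140)
  = 17494 × ln(4.544) = 17494 × 1.514
W_by_gas = 26482 J; work on gas = −W_by = -26482 J.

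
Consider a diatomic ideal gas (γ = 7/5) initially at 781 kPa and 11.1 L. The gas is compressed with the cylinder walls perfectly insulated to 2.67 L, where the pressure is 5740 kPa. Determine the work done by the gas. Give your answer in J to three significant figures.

W ≈ -16600 J

Adiabatic: W = (P₁V₁ − P₂V₂)/(γ − 1) with γ = 7/5.
P₁V₁ = 8669 J, P₂V₂ = 15326 J.
W = (8669 − 15326) / 0.4 = -16642 J.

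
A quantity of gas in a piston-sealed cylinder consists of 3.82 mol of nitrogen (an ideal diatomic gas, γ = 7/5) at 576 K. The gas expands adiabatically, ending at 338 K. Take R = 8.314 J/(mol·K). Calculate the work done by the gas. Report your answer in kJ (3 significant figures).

W ≈ 18.9 kJ

Adiabatic ⇒ Q = 0, so W_by = −ΔU = nCᵥ(T₁ − T₂).
Cᵥ = 5R/2 = 20.79 J/(mol·K).
W = (3.82)(20.79)(576 − 338) = 18897 J.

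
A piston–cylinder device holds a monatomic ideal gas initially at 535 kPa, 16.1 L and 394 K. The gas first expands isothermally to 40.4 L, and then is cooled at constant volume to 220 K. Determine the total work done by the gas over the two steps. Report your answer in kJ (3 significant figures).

Step 1 (isothermal): W = P₁V₁ ln(V₂/V₁) = (8614) ln(40.4/16.1) = 7925 J.
Step 2 (isochoric): W = 0 (constant volume).
W_total = 7925 + 0 = 7925 J.

W_total ≈ 7.92 kJ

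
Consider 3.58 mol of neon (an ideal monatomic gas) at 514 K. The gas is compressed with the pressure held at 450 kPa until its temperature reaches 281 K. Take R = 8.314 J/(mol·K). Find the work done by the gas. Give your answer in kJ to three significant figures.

Isobaric: W = P ΔV = nR ΔT.
W = (3.58)(8.314)(281 − 514) = -6935 J.

W ≈ -6.94 kJ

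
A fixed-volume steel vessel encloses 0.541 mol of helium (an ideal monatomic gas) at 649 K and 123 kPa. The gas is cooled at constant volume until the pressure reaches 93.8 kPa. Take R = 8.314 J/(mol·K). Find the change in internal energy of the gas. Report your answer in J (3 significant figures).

Constant volume ⇒ W = 0, so Q = ΔU = nCᵥΔT with Cᵥ = 3R/2 = 12.47 J/(mol·K).
At constant V, T₂/T₁ = P₂/P₁ ⇒ ΔT = T₁(P₂/P₁ − 1) = 649·(93.8/123 − 1) = -154.1 K.
ΔU = (0.541)(12.47)(-154.1) = -1039 J.

ΔU ≈ -1040 J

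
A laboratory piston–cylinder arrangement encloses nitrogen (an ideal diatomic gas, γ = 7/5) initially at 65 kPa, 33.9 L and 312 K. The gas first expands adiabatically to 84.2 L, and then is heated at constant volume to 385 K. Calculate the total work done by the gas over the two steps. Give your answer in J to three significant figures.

W_total ≈ 1680 J

Step 1 (adiabatic): W = (P₁V₁ − P₂V₂)/(γ−1) = (2204 − 1531)/0.4 = 1680 J.
Step 2 (isochoric): W = 0 (constant volume).
W_total = 1680 + 0 = 1680 J.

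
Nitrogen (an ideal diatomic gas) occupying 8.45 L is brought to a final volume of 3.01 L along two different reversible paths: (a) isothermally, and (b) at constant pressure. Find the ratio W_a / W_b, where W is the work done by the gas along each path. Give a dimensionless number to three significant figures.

W_a / W_b ≈ 1.60

Path (a) isothermal: W = P₁V₁ ln(V₂/V₁) → W_a/(P₁V₁) = -1.032.
Path (b) isobaric: W = P₁(V₂ − V₁) → W_b/(P₁V₁) = -0.6438.
W_a / W_b = -1.032 / -0.6438 = 1.603.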